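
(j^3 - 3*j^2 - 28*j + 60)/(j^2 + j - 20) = (j^2 - 8*j + 12)/(j - 4)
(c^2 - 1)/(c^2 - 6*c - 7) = (c - 1)/(c - 7)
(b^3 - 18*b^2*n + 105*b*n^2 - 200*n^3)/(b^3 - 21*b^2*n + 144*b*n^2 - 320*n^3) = (b - 5*n)/(b - 8*n)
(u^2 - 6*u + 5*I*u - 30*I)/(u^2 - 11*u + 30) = (u + 5*I)/(u - 5)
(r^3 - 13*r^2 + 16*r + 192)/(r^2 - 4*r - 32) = (r^2 - 5*r - 24)/(r + 4)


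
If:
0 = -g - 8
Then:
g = -8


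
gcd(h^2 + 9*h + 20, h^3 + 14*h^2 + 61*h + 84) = h + 4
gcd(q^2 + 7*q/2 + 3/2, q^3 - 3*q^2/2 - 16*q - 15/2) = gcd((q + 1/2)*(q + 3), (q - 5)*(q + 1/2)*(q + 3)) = q^2 + 7*q/2 + 3/2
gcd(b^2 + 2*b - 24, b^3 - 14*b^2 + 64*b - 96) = b - 4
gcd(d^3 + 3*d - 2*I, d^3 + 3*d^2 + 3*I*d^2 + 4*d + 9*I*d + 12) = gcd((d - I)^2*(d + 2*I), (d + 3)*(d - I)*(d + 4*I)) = d - I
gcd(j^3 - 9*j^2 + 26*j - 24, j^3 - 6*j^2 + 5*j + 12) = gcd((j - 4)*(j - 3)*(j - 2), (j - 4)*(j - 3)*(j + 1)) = j^2 - 7*j + 12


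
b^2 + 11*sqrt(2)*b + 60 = (b + 5*sqrt(2))*(b + 6*sqrt(2))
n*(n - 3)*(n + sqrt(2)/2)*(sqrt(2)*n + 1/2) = sqrt(2)*n^4 - 3*sqrt(2)*n^3 + 3*n^3/2 - 9*n^2/2 + sqrt(2)*n^2/4 - 3*sqrt(2)*n/4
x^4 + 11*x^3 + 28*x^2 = x^2*(x + 4)*(x + 7)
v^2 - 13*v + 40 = (v - 8)*(v - 5)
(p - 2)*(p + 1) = p^2 - p - 2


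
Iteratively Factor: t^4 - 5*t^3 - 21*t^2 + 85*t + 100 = (t + 1)*(t^3 - 6*t^2 - 15*t + 100) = (t + 1)*(t + 4)*(t^2 - 10*t + 25) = (t - 5)*(t + 1)*(t + 4)*(t - 5)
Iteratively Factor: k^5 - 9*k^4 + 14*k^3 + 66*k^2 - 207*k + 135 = (k - 3)*(k^4 - 6*k^3 - 4*k^2 + 54*k - 45) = (k - 3)^2*(k^3 - 3*k^2 - 13*k + 15) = (k - 3)^2*(k + 3)*(k^2 - 6*k + 5) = (k - 3)^2*(k - 1)*(k + 3)*(k - 5)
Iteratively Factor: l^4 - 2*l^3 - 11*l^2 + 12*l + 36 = (l - 3)*(l^3 + l^2 - 8*l - 12) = (l - 3)^2*(l^2 + 4*l + 4) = (l - 3)^2*(l + 2)*(l + 2)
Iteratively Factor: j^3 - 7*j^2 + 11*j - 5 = (j - 1)*(j^2 - 6*j + 5) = (j - 1)^2*(j - 5)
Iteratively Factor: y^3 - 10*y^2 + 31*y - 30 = (y - 3)*(y^2 - 7*y + 10) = (y - 3)*(y - 2)*(y - 5)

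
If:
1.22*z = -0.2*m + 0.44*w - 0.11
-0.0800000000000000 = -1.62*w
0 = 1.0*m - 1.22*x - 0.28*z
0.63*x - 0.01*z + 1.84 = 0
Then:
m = -3.42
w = 0.05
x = -2.91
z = 0.49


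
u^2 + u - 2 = (u - 1)*(u + 2)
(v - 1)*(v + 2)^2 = v^3 + 3*v^2 - 4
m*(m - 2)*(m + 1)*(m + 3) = m^4 + 2*m^3 - 5*m^2 - 6*m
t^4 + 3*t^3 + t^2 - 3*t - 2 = (t - 1)*(t + 1)^2*(t + 2)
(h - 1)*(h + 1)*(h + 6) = h^3 + 6*h^2 - h - 6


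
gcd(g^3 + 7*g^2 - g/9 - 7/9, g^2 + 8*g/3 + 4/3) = 1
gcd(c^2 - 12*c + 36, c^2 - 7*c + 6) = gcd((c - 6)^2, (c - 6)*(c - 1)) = c - 6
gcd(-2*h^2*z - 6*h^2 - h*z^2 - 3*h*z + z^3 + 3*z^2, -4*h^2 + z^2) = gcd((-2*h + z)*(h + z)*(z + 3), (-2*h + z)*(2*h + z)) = -2*h + z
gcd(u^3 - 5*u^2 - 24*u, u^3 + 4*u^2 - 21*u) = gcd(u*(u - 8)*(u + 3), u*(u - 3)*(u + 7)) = u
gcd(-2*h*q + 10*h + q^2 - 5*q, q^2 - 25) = q - 5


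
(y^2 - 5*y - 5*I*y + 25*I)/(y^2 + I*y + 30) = (y - 5)/(y + 6*I)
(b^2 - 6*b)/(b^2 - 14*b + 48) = b/(b - 8)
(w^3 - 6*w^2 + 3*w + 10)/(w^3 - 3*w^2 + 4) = (w - 5)/(w - 2)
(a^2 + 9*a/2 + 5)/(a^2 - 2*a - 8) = (a + 5/2)/(a - 4)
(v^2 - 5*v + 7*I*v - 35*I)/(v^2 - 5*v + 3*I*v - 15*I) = (v + 7*I)/(v + 3*I)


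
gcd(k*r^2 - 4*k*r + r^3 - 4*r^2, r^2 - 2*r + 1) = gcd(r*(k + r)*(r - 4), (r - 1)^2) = 1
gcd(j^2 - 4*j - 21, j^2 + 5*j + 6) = j + 3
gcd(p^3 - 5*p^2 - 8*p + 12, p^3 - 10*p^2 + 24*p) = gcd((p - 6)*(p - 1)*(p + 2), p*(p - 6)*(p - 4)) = p - 6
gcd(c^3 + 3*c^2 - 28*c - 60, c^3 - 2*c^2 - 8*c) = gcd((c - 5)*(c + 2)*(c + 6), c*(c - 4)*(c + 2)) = c + 2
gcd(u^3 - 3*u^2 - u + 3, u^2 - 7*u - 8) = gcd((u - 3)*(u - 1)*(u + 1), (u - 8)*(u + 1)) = u + 1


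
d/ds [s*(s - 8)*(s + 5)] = 3*s^2 - 6*s - 40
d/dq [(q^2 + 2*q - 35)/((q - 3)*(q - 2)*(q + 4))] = (-q^4 - 4*q^3 + 93*q^2 - 22*q - 442)/(q^6 - 2*q^5 - 27*q^4 + 76*q^3 + 148*q^2 - 672*q + 576)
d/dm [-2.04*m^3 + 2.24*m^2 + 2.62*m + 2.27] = -6.12*m^2 + 4.48*m + 2.62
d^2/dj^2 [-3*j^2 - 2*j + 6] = -6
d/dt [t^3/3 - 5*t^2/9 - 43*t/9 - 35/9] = t^2 - 10*t/9 - 43/9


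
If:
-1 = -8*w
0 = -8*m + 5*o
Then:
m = 5*o/8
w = 1/8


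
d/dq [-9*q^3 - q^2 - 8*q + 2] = -27*q^2 - 2*q - 8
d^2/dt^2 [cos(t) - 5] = -cos(t)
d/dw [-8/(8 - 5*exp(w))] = -40*exp(w)/(5*exp(w) - 8)^2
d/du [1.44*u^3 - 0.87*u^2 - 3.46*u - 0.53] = 4.32*u^2 - 1.74*u - 3.46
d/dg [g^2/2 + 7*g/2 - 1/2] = g + 7/2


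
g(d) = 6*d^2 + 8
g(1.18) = 16.35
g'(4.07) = 48.84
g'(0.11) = 1.32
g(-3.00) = 62.00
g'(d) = 12*d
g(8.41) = 432.37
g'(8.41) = 100.92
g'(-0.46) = -5.52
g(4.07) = 107.39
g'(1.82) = 21.84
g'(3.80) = 45.60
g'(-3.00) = -36.00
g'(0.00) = 0.00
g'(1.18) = 14.16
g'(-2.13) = -25.56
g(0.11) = 8.07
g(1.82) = 27.87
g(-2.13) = 35.22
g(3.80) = 94.64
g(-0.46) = 9.27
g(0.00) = 8.00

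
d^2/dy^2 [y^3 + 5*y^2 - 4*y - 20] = 6*y + 10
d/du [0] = 0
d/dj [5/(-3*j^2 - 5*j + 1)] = 5*(6*j + 5)/(3*j^2 + 5*j - 1)^2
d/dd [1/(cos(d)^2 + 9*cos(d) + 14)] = (2*cos(d) + 9)*sin(d)/(cos(d)^2 + 9*cos(d) + 14)^2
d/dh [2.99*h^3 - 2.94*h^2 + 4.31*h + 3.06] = 8.97*h^2 - 5.88*h + 4.31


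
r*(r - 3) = r^2 - 3*r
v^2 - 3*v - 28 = (v - 7)*(v + 4)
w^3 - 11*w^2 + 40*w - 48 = (w - 4)^2*(w - 3)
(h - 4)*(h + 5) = h^2 + h - 20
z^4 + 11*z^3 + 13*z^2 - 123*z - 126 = (z - 3)*(z + 1)*(z + 6)*(z + 7)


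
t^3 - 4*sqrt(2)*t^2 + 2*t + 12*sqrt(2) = (t - 3*sqrt(2))*(t - 2*sqrt(2))*(t + sqrt(2))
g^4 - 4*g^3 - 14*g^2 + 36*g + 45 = (g - 5)*(g - 3)*(g + 1)*(g + 3)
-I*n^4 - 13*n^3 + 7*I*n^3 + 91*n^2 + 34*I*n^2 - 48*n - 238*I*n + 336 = (n - 7)*(n - 8*I)*(n - 6*I)*(-I*n + 1)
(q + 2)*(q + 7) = q^2 + 9*q + 14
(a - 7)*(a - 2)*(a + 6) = a^3 - 3*a^2 - 40*a + 84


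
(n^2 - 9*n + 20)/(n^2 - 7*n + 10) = (n - 4)/(n - 2)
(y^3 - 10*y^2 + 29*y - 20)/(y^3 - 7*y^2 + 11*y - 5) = (y - 4)/(y - 1)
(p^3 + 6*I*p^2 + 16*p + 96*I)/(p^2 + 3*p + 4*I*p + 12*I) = (p^2 + 2*I*p + 24)/(p + 3)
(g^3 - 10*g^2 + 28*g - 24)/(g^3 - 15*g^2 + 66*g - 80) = (g^2 - 8*g + 12)/(g^2 - 13*g + 40)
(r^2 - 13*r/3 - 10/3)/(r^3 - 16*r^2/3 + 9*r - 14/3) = (3*r^2 - 13*r - 10)/(3*r^3 - 16*r^2 + 27*r - 14)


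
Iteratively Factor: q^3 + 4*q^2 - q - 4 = (q + 1)*(q^2 + 3*q - 4) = (q + 1)*(q + 4)*(q - 1)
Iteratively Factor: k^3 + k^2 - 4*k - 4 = (k + 2)*(k^2 - k - 2) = (k - 2)*(k + 2)*(k + 1)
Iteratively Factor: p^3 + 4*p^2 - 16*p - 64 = (p + 4)*(p^2 - 16) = (p + 4)^2*(p - 4)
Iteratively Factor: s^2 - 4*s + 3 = (s - 3)*(s - 1)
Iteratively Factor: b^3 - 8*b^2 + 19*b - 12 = (b - 3)*(b^2 - 5*b + 4) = (b - 3)*(b - 1)*(b - 4)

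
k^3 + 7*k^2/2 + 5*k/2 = k*(k + 1)*(k + 5/2)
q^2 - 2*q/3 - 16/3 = (q - 8/3)*(q + 2)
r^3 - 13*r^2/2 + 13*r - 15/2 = (r - 3)*(r - 5/2)*(r - 1)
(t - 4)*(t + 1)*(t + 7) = t^3 + 4*t^2 - 25*t - 28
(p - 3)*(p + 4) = p^2 + p - 12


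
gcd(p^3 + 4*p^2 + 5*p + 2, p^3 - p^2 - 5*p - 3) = p^2 + 2*p + 1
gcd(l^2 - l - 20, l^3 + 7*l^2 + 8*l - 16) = l + 4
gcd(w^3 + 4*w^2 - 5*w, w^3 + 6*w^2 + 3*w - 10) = w^2 + 4*w - 5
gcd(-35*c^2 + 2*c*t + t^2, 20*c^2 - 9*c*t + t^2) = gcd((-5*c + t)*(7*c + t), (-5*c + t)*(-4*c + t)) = -5*c + t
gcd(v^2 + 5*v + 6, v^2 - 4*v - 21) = v + 3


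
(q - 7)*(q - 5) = q^2 - 12*q + 35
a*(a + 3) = a^2 + 3*a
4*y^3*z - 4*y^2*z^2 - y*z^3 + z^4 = z*(-2*y + z)*(-y + z)*(2*y + z)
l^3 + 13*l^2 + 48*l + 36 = (l + 1)*(l + 6)^2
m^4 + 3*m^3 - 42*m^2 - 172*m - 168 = (m - 7)*(m + 2)^2*(m + 6)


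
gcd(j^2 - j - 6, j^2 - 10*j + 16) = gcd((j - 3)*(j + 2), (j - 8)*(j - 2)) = 1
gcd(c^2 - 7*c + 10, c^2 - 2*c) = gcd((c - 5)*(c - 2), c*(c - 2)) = c - 2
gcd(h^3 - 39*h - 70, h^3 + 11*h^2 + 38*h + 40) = h^2 + 7*h + 10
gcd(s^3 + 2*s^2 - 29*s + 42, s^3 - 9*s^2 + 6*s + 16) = s - 2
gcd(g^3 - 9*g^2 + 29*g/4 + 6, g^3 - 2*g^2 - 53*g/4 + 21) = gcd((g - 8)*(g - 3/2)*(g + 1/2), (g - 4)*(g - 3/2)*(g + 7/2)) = g - 3/2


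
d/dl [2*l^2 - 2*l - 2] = 4*l - 2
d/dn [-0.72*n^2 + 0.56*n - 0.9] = 0.56 - 1.44*n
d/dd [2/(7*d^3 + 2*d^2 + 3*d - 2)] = 2*(-21*d^2 - 4*d - 3)/(7*d^3 + 2*d^2 + 3*d - 2)^2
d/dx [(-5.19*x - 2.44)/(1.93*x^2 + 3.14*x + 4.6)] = (10.0167*x^2 + 9.4184*x - 16.2124)/(3.7249*x^4 + 12.1204*x^3 + 27.6156*x^2 + 28.888*x + 21.16)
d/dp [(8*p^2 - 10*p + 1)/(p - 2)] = (8*p^2 - 32*p + 19)/(p^2 - 4*p + 4)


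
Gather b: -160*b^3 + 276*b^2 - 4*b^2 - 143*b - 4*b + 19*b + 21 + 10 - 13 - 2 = -160*b^3 + 272*b^2 - 128*b + 16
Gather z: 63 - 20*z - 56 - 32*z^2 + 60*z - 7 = -32*z^2 + 40*z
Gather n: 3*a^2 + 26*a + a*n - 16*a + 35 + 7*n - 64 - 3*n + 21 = 3*a^2 + 10*a + n*(a + 4) - 8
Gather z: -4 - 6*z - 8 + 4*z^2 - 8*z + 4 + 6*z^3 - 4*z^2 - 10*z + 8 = 6*z^3 - 24*z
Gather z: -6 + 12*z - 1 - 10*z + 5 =2*z - 2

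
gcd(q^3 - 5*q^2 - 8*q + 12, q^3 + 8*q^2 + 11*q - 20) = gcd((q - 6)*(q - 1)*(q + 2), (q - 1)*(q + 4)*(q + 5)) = q - 1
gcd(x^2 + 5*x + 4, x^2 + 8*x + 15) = 1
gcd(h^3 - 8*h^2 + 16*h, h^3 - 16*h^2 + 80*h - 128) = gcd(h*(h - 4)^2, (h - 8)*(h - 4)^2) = h^2 - 8*h + 16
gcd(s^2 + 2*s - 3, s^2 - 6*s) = 1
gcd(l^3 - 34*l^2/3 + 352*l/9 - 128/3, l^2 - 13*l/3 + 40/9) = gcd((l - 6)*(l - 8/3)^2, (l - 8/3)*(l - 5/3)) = l - 8/3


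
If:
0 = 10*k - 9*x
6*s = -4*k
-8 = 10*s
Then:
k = 6/5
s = -4/5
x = 4/3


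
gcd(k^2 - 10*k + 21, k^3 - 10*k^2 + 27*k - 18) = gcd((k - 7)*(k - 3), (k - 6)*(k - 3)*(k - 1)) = k - 3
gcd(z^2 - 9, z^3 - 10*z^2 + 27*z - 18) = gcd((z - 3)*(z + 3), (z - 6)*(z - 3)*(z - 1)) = z - 3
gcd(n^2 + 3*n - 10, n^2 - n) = 1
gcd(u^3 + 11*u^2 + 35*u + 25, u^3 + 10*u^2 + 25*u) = u^2 + 10*u + 25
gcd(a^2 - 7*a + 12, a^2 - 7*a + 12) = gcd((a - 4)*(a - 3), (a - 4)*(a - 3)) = a^2 - 7*a + 12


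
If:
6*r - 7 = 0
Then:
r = 7/6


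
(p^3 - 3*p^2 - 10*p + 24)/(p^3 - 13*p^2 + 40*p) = (p^3 - 3*p^2 - 10*p + 24)/(p*(p^2 - 13*p + 40))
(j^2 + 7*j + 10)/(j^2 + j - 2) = (j + 5)/(j - 1)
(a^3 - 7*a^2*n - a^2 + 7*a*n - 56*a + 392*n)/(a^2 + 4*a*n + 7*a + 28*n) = (a^2 - 7*a*n - 8*a + 56*n)/(a + 4*n)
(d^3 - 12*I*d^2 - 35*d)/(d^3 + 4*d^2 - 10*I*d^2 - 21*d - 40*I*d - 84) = d*(d - 5*I)/(d^2 + d*(4 - 3*I) - 12*I)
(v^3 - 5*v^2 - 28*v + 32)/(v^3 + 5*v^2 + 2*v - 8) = (v - 8)/(v + 2)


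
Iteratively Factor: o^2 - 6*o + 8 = (o - 2)*(o - 4)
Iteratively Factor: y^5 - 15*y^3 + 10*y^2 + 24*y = (y + 1)*(y^4 - y^3 - 14*y^2 + 24*y) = (y + 1)*(y + 4)*(y^3 - 5*y^2 + 6*y) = (y - 2)*(y + 1)*(y + 4)*(y^2 - 3*y) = y*(y - 2)*(y + 1)*(y + 4)*(y - 3)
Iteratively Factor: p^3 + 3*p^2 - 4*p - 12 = (p + 3)*(p^2 - 4) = (p + 2)*(p + 3)*(p - 2)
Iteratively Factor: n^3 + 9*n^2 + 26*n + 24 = (n + 3)*(n^2 + 6*n + 8) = (n + 3)*(n + 4)*(n + 2)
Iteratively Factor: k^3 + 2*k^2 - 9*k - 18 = (k + 3)*(k^2 - k - 6) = (k - 3)*(k + 3)*(k + 2)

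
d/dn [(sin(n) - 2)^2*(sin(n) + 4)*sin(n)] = 4*(sin(n)^3 - 6*sin(n) + 4)*cos(n)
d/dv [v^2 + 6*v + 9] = 2*v + 6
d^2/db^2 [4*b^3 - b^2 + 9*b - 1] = 24*b - 2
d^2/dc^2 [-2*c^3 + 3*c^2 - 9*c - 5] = 6 - 12*c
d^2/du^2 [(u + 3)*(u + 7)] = 2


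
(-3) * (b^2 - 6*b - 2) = -3*b^2 + 18*b + 6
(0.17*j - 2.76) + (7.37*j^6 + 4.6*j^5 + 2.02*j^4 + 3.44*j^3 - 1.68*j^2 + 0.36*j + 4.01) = 7.37*j^6 + 4.6*j^5 + 2.02*j^4 + 3.44*j^3 - 1.68*j^2 + 0.53*j + 1.25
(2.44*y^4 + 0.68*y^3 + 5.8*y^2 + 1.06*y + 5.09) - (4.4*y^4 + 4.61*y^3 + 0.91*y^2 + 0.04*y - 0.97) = -1.96*y^4 - 3.93*y^3 + 4.89*y^2 + 1.02*y + 6.06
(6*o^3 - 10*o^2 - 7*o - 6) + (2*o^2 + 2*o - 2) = 6*o^3 - 8*o^2 - 5*o - 8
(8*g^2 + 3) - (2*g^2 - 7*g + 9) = 6*g^2 + 7*g - 6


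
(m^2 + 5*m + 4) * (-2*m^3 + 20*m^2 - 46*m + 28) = -2*m^5 + 10*m^4 + 46*m^3 - 122*m^2 - 44*m + 112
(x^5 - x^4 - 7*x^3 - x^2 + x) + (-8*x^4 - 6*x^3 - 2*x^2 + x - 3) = x^5 - 9*x^4 - 13*x^3 - 3*x^2 + 2*x - 3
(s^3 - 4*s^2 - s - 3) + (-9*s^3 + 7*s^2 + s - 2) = -8*s^3 + 3*s^2 - 5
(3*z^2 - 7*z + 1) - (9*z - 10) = 3*z^2 - 16*z + 11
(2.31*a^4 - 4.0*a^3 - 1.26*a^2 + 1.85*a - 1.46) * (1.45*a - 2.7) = 3.3495*a^5 - 12.037*a^4 + 8.973*a^3 + 6.0845*a^2 - 7.112*a + 3.942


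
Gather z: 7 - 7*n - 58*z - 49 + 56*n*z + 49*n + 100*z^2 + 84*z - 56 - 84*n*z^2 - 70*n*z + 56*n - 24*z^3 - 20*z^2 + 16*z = 98*n - 24*z^3 + z^2*(80 - 84*n) + z*(42 - 14*n) - 98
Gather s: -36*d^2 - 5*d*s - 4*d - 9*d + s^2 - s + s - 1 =-36*d^2 - 5*d*s - 13*d + s^2 - 1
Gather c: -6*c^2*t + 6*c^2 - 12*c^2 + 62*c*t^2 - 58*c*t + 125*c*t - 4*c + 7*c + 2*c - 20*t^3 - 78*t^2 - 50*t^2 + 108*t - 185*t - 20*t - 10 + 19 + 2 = c^2*(-6*t - 6) + c*(62*t^2 + 67*t + 5) - 20*t^3 - 128*t^2 - 97*t + 11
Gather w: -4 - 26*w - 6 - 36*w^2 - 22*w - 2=-36*w^2 - 48*w - 12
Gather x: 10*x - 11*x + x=0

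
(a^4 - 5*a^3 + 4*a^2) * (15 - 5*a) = -5*a^5 + 40*a^4 - 95*a^3 + 60*a^2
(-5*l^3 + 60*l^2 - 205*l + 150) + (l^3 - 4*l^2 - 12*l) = -4*l^3 + 56*l^2 - 217*l + 150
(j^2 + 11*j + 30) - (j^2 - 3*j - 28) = 14*j + 58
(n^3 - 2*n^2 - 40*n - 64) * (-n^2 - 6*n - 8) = -n^5 - 4*n^4 + 44*n^3 + 320*n^2 + 704*n + 512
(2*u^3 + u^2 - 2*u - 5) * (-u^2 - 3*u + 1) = -2*u^5 - 7*u^4 + u^3 + 12*u^2 + 13*u - 5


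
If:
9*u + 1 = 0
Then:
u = -1/9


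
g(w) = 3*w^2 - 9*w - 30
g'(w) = 6*w - 9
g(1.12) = -36.32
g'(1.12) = -2.28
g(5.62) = 14.17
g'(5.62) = 24.72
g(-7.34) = 197.69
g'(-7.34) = -53.04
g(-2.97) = 23.19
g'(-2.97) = -26.82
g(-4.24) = 62.09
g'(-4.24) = -34.44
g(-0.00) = -30.00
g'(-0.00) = -9.00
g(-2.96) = 22.92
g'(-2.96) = -26.76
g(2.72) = -32.28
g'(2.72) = 7.32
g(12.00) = 294.00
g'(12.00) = 63.00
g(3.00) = -30.00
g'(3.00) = 9.00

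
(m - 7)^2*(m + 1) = m^3 - 13*m^2 + 35*m + 49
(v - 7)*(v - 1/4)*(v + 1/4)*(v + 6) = v^4 - v^3 - 673*v^2/16 + v/16 + 21/8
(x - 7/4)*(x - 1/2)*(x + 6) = x^3 + 15*x^2/4 - 101*x/8 + 21/4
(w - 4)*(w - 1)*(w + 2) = w^3 - 3*w^2 - 6*w + 8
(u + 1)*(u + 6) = u^2 + 7*u + 6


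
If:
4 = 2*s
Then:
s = 2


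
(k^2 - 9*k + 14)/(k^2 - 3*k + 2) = (k - 7)/(k - 1)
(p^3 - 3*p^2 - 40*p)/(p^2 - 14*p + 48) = p*(p + 5)/(p - 6)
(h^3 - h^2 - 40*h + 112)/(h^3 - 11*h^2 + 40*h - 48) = (h + 7)/(h - 3)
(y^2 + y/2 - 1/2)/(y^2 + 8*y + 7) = (y - 1/2)/(y + 7)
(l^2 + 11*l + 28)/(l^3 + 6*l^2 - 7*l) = (l + 4)/(l*(l - 1))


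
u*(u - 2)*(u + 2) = u^3 - 4*u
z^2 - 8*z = z*(z - 8)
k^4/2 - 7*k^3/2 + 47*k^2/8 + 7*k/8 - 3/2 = (k/2 + 1/4)*(k - 4)*(k - 3)*(k - 1/2)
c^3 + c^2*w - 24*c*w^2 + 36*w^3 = (c - 3*w)*(c - 2*w)*(c + 6*w)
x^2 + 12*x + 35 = (x + 5)*(x + 7)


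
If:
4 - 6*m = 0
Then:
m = 2/3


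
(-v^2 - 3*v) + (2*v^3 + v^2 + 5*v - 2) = 2*v^3 + 2*v - 2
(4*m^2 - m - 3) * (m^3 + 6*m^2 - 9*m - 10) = 4*m^5 + 23*m^4 - 45*m^3 - 49*m^2 + 37*m + 30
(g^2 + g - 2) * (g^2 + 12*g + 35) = g^4 + 13*g^3 + 45*g^2 + 11*g - 70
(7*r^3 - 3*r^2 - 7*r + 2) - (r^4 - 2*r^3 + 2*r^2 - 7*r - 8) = -r^4 + 9*r^3 - 5*r^2 + 10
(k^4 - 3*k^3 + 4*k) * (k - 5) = k^5 - 8*k^4 + 15*k^3 + 4*k^2 - 20*k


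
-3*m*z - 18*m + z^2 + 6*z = (-3*m + z)*(z + 6)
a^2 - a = a*(a - 1)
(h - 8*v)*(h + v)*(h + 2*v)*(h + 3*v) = h^4 - 2*h^3*v - 37*h^2*v^2 - 82*h*v^3 - 48*v^4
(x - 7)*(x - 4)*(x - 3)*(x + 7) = x^4 - 7*x^3 - 37*x^2 + 343*x - 588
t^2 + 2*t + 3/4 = (t + 1/2)*(t + 3/2)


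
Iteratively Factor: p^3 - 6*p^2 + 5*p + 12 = (p + 1)*(p^2 - 7*p + 12) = (p - 3)*(p + 1)*(p - 4)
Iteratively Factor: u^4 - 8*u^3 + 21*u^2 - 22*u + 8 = (u - 1)*(u^3 - 7*u^2 + 14*u - 8) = (u - 4)*(u - 1)*(u^2 - 3*u + 2) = (u - 4)*(u - 2)*(u - 1)*(u - 1)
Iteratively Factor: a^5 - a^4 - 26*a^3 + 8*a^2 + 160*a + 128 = (a + 4)*(a^4 - 5*a^3 - 6*a^2 + 32*a + 32) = (a - 4)*(a + 4)*(a^3 - a^2 - 10*a - 8) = (a - 4)*(a + 2)*(a + 4)*(a^2 - 3*a - 4) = (a - 4)*(a + 1)*(a + 2)*(a + 4)*(a - 4)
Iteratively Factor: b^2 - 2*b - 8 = (b - 4)*(b + 2)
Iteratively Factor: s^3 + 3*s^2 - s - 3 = (s + 3)*(s^2 - 1) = (s - 1)*(s + 3)*(s + 1)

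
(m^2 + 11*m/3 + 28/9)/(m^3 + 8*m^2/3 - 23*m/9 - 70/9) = (3*m + 4)/(3*m^2 + m - 10)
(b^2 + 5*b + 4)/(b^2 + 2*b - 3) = (b^2 + 5*b + 4)/(b^2 + 2*b - 3)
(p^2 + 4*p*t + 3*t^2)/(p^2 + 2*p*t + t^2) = (p + 3*t)/(p + t)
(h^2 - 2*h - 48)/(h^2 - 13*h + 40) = (h + 6)/(h - 5)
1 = 1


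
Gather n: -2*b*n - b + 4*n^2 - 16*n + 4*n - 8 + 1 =-b + 4*n^2 + n*(-2*b - 12) - 7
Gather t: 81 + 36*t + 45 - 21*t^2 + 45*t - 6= -21*t^2 + 81*t + 120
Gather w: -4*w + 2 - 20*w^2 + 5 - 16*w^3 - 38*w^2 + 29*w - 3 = -16*w^3 - 58*w^2 + 25*w + 4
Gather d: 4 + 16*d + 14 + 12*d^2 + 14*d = 12*d^2 + 30*d + 18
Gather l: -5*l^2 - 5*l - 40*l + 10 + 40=-5*l^2 - 45*l + 50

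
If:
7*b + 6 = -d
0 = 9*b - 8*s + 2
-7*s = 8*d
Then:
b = -74/77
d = 8/11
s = -64/77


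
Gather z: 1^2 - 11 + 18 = 8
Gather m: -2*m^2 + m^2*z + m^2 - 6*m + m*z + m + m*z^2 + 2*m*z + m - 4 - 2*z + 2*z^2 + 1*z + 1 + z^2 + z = m^2*(z - 1) + m*(z^2 + 3*z - 4) + 3*z^2 - 3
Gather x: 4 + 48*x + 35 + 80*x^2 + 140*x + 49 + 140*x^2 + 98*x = 220*x^2 + 286*x + 88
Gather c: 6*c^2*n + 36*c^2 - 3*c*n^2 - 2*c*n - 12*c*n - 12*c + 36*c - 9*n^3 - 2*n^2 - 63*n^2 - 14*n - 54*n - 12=c^2*(6*n + 36) + c*(-3*n^2 - 14*n + 24) - 9*n^3 - 65*n^2 - 68*n - 12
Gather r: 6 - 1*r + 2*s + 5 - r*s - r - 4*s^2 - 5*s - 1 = r*(-s - 2) - 4*s^2 - 3*s + 10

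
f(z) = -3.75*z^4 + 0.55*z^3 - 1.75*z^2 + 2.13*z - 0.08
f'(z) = -15.0*z^3 + 1.65*z^2 - 3.5*z + 2.13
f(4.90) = -2128.75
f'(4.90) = -1740.14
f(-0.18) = -0.53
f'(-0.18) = 2.90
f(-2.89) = -295.72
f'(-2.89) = 388.09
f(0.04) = 0.00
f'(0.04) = 1.99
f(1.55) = -20.58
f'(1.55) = -55.19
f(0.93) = -1.98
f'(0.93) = -11.76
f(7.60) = -12354.35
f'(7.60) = -6513.81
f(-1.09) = -10.49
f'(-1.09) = 27.33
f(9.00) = -24325.46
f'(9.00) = -10830.72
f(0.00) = -0.08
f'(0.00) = 2.13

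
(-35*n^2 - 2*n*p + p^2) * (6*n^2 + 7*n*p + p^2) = -210*n^4 - 257*n^3*p - 43*n^2*p^2 + 5*n*p^3 + p^4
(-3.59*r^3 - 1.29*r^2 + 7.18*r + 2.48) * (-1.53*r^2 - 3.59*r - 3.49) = 5.4927*r^5 + 14.8618*r^4 + 6.1748*r^3 - 25.0685*r^2 - 33.9614*r - 8.6552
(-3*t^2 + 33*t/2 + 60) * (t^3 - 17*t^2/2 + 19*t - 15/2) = -3*t^5 + 42*t^4 - 549*t^3/4 - 174*t^2 + 4065*t/4 - 450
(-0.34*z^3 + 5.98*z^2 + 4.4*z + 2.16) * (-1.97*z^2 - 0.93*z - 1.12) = 0.6698*z^5 - 11.4644*z^4 - 13.8486*z^3 - 15.0448*z^2 - 6.9368*z - 2.4192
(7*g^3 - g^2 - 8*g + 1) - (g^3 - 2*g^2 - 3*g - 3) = 6*g^3 + g^2 - 5*g + 4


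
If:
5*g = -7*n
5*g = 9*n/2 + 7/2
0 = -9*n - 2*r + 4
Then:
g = 49/115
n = -7/23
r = 155/46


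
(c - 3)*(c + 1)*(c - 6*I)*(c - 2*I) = c^4 - 2*c^3 - 8*I*c^3 - 15*c^2 + 16*I*c^2 + 24*c + 24*I*c + 36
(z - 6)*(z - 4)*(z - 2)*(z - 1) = z^4 - 13*z^3 + 56*z^2 - 92*z + 48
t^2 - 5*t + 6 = (t - 3)*(t - 2)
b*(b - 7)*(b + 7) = b^3 - 49*b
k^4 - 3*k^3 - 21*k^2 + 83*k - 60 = (k - 4)*(k - 3)*(k - 1)*(k + 5)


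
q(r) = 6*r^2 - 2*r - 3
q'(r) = 12*r - 2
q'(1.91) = 20.92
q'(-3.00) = -38.00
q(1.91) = 15.07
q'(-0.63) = -9.56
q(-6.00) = 225.00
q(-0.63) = 0.64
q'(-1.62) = -21.44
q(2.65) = 33.84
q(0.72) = -1.33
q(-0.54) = -0.17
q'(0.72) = 6.64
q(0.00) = -3.00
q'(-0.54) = -8.48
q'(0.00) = -2.00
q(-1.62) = 15.99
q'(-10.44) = -127.28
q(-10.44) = 671.84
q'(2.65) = 29.80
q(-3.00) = 57.00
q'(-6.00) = -74.00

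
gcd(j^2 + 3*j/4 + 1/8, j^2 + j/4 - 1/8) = j + 1/2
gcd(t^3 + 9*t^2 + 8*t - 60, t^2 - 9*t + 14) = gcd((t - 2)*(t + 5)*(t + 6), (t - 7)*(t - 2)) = t - 2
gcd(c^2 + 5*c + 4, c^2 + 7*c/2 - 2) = c + 4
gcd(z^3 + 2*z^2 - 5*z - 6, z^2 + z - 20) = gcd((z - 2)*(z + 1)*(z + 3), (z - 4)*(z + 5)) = 1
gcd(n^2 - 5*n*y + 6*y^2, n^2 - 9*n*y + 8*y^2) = 1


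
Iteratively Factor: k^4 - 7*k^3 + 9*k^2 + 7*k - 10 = (k - 1)*(k^3 - 6*k^2 + 3*k + 10) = (k - 5)*(k - 1)*(k^2 - k - 2) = (k - 5)*(k - 2)*(k - 1)*(k + 1)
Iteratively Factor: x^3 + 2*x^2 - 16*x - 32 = (x - 4)*(x^2 + 6*x + 8) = (x - 4)*(x + 4)*(x + 2)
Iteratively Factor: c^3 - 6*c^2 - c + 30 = (c - 3)*(c^2 - 3*c - 10) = (c - 3)*(c + 2)*(c - 5)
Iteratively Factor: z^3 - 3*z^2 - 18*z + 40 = (z + 4)*(z^2 - 7*z + 10) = (z - 5)*(z + 4)*(z - 2)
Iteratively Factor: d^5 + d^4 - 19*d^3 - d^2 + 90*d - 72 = (d + 4)*(d^4 - 3*d^3 - 7*d^2 + 27*d - 18) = (d - 2)*(d + 4)*(d^3 - d^2 - 9*d + 9) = (d - 3)*(d - 2)*(d + 4)*(d^2 + 2*d - 3) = (d - 3)*(d - 2)*(d - 1)*(d + 4)*(d + 3)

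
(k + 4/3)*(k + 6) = k^2 + 22*k/3 + 8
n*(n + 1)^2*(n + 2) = n^4 + 4*n^3 + 5*n^2 + 2*n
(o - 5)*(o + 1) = o^2 - 4*o - 5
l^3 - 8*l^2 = l^2*(l - 8)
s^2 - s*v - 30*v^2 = (s - 6*v)*(s + 5*v)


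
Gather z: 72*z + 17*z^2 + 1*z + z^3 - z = z^3 + 17*z^2 + 72*z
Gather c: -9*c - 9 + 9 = -9*c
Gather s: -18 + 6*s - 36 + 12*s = 18*s - 54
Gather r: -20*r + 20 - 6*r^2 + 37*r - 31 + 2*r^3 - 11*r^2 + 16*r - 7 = 2*r^3 - 17*r^2 + 33*r - 18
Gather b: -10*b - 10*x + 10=-10*b - 10*x + 10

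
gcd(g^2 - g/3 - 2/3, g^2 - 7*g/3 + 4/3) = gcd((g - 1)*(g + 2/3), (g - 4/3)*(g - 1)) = g - 1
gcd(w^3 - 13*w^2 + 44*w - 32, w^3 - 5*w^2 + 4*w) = w^2 - 5*w + 4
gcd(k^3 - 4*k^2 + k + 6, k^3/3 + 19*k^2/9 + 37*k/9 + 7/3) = k + 1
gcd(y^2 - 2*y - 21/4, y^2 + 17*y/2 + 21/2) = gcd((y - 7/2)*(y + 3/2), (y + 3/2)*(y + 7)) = y + 3/2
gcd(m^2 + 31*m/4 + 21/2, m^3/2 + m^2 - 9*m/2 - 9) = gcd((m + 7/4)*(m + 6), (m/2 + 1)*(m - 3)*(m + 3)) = 1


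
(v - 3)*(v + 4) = v^2 + v - 12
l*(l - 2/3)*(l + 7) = l^3 + 19*l^2/3 - 14*l/3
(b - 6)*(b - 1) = b^2 - 7*b + 6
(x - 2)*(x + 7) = x^2 + 5*x - 14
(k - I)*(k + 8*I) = k^2 + 7*I*k + 8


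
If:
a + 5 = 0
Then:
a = -5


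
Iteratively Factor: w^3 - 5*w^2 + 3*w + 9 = (w + 1)*(w^2 - 6*w + 9) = (w - 3)*(w + 1)*(w - 3)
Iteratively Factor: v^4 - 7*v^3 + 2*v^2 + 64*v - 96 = (v - 2)*(v^3 - 5*v^2 - 8*v + 48) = (v - 4)*(v - 2)*(v^2 - v - 12) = (v - 4)^2*(v - 2)*(v + 3)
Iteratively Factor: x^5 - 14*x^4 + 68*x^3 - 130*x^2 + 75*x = (x - 3)*(x^4 - 11*x^3 + 35*x^2 - 25*x) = (x - 3)*(x - 1)*(x^3 - 10*x^2 + 25*x) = (x - 5)*(x - 3)*(x - 1)*(x^2 - 5*x) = (x - 5)^2*(x - 3)*(x - 1)*(x)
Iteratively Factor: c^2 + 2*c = (c + 2)*(c)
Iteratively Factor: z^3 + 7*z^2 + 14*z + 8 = (z + 2)*(z^2 + 5*z + 4) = (z + 2)*(z + 4)*(z + 1)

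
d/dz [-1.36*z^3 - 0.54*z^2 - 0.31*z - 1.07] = -4.08*z^2 - 1.08*z - 0.31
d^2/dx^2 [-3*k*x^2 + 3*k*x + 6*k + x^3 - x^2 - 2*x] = -6*k + 6*x - 2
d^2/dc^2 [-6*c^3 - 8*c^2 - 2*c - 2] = -36*c - 16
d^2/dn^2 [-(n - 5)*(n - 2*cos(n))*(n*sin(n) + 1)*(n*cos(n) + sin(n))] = 2*n^4*sin(2*n) - n^3*sin(n)/2 - 9*n^3*sin(3*n)/2 - 10*sqrt(2)*n^3*sin(2*n + pi/4) + n^3*cos(n) + 19*n^2*sin(n)/2 - 12*n^2*sin(2*n) + 45*n^2*sin(3*n)/2 - 5*n^2*cos(n)/2 + 36*n^2*cos(2*n) + 27*n^2*cos(3*n)/2 - 24*n*sin(n) + 9*n*sin(3*n) + 23*sqrt(2)*n*sin(2*n + pi/4) - 35*n*cos(n)/2 - 105*n*cos(3*n)/2 - 3*n - 2*sin(n) + 40*sin(2*n) - 20*sin(3*n) + 21*cos(n) + cos(2*n) - cos(3*n) + 7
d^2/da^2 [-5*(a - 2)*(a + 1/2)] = -10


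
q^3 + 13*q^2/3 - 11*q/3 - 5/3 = (q - 1)*(q + 1/3)*(q + 5)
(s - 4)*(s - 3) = s^2 - 7*s + 12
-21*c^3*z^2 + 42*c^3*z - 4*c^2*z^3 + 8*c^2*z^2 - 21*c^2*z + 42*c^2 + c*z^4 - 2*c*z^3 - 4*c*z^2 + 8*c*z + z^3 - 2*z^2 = (-7*c + z)*(3*c + z)*(z - 2)*(c*z + 1)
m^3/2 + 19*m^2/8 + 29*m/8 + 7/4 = (m/2 + 1/2)*(m + 7/4)*(m + 2)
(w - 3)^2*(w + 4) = w^3 - 2*w^2 - 15*w + 36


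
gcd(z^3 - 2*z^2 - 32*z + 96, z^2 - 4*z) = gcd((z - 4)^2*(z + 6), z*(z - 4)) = z - 4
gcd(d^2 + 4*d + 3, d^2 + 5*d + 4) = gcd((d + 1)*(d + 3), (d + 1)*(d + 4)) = d + 1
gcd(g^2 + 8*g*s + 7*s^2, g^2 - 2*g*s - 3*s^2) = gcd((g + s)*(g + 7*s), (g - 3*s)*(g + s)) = g + s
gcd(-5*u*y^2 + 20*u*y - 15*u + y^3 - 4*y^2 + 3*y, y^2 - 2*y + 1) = y - 1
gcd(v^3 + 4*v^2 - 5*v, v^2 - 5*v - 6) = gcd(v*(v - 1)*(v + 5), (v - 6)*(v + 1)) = 1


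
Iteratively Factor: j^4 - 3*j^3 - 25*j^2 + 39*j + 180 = (j - 4)*(j^3 + j^2 - 21*j - 45) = (j - 4)*(j + 3)*(j^2 - 2*j - 15) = (j - 4)*(j + 3)^2*(j - 5)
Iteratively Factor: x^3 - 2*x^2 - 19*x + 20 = (x - 5)*(x^2 + 3*x - 4) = (x - 5)*(x + 4)*(x - 1)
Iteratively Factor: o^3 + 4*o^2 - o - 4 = (o + 1)*(o^2 + 3*o - 4) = (o - 1)*(o + 1)*(o + 4)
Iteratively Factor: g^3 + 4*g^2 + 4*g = (g + 2)*(g^2 + 2*g) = (g + 2)^2*(g)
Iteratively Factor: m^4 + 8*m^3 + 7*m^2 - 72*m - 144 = (m + 3)*(m^3 + 5*m^2 - 8*m - 48) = (m + 3)*(m + 4)*(m^2 + m - 12) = (m + 3)*(m + 4)^2*(m - 3)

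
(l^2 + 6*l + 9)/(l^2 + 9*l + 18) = (l + 3)/(l + 6)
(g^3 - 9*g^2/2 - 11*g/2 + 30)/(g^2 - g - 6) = (g^2 - 3*g/2 - 10)/(g + 2)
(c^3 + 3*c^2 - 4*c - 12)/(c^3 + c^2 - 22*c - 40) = (c^2 + c - 6)/(c^2 - c - 20)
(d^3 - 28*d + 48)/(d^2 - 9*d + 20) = (d^2 + 4*d - 12)/(d - 5)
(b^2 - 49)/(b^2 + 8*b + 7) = (b - 7)/(b + 1)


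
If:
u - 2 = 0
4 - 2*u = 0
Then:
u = 2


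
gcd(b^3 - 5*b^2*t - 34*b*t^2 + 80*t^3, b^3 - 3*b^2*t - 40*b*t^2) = -b^2 + 3*b*t + 40*t^2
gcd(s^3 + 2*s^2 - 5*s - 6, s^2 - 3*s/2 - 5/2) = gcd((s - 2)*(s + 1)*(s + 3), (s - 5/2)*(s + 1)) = s + 1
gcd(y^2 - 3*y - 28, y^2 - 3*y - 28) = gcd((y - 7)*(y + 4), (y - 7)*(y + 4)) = y^2 - 3*y - 28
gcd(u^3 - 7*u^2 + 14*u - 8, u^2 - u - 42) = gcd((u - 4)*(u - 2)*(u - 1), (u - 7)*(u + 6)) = 1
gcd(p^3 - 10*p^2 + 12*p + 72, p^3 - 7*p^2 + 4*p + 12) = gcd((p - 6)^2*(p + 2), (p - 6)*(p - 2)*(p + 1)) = p - 6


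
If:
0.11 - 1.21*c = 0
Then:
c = 0.09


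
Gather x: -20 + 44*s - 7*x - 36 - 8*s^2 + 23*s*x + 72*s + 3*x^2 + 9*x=-8*s^2 + 116*s + 3*x^2 + x*(23*s + 2) - 56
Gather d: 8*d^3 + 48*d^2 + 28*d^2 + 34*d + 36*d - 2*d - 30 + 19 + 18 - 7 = 8*d^3 + 76*d^2 + 68*d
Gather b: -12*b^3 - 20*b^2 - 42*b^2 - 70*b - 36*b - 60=-12*b^3 - 62*b^2 - 106*b - 60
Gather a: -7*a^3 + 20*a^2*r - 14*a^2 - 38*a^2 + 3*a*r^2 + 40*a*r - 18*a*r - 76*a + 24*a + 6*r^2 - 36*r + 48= -7*a^3 + a^2*(20*r - 52) + a*(3*r^2 + 22*r - 52) + 6*r^2 - 36*r + 48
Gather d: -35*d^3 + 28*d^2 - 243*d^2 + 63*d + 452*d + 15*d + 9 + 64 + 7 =-35*d^3 - 215*d^2 + 530*d + 80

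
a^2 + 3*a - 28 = (a - 4)*(a + 7)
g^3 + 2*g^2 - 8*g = g*(g - 2)*(g + 4)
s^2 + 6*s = s*(s + 6)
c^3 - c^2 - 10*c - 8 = (c - 4)*(c + 1)*(c + 2)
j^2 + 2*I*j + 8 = (j - 2*I)*(j + 4*I)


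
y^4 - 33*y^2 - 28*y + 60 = (y - 6)*(y - 1)*(y + 2)*(y + 5)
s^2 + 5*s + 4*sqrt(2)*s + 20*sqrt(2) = (s + 5)*(s + 4*sqrt(2))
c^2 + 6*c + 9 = (c + 3)^2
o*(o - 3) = o^2 - 3*o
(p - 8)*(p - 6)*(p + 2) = p^3 - 12*p^2 + 20*p + 96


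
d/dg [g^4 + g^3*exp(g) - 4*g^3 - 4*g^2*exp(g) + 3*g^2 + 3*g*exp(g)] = g^3*exp(g) + 4*g^3 - g^2*exp(g) - 12*g^2 - 5*g*exp(g) + 6*g + 3*exp(g)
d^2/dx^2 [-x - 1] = 0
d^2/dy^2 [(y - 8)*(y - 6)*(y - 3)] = 6*y - 34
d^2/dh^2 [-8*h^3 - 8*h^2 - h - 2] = -48*h - 16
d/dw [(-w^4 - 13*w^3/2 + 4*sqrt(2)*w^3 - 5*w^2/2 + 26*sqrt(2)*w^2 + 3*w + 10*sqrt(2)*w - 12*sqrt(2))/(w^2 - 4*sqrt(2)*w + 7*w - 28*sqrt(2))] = (-4*w^3 - 55*w^2 - 182*w - 41)/(2*(w^2 + 14*w + 49))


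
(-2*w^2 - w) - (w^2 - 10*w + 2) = -3*w^2 + 9*w - 2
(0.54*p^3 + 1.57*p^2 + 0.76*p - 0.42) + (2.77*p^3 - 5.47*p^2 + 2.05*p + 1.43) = 3.31*p^3 - 3.9*p^2 + 2.81*p + 1.01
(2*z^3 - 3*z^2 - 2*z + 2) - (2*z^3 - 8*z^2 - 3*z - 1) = 5*z^2 + z + 3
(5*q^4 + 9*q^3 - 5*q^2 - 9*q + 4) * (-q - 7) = -5*q^5 - 44*q^4 - 58*q^3 + 44*q^2 + 59*q - 28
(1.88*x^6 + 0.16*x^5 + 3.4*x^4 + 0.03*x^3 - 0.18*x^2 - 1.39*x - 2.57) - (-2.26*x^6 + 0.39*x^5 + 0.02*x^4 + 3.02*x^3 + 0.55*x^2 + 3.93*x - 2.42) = 4.14*x^6 - 0.23*x^5 + 3.38*x^4 - 2.99*x^3 - 0.73*x^2 - 5.32*x - 0.15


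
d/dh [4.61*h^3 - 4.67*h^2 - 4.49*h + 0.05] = 13.83*h^2 - 9.34*h - 4.49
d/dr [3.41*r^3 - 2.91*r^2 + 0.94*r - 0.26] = 10.23*r^2 - 5.82*r + 0.94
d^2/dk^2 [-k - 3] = 0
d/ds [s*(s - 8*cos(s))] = 8*s*sin(s) + 2*s - 8*cos(s)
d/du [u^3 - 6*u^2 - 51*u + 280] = 3*u^2 - 12*u - 51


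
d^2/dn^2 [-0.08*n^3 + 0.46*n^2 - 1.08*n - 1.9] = 0.92 - 0.48*n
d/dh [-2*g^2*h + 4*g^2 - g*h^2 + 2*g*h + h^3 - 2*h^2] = -2*g^2 - 2*g*h + 2*g + 3*h^2 - 4*h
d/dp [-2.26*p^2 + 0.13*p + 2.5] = 0.13 - 4.52*p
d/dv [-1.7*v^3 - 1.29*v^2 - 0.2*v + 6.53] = -5.1*v^2 - 2.58*v - 0.2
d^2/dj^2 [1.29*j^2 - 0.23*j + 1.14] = 2.58000000000000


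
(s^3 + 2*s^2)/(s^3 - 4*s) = s/(s - 2)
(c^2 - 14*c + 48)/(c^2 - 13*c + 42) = (c - 8)/(c - 7)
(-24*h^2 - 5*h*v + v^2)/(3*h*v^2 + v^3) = (-8*h + v)/v^2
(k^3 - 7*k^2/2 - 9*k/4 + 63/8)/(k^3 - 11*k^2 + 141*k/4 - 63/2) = (k + 3/2)/(k - 6)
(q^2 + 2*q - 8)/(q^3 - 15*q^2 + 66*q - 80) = (q + 4)/(q^2 - 13*q + 40)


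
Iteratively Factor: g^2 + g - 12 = (g - 3)*(g + 4)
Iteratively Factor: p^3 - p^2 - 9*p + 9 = (p + 3)*(p^2 - 4*p + 3) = (p - 3)*(p + 3)*(p - 1)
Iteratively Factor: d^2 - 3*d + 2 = (d - 2)*(d - 1)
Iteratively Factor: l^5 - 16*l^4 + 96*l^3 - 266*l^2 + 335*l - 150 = (l - 1)*(l^4 - 15*l^3 + 81*l^2 - 185*l + 150) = (l - 5)*(l - 1)*(l^3 - 10*l^2 + 31*l - 30) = (l - 5)*(l - 2)*(l - 1)*(l^2 - 8*l + 15) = (l - 5)*(l - 3)*(l - 2)*(l - 1)*(l - 5)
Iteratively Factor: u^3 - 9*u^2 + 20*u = (u - 4)*(u^2 - 5*u) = u*(u - 4)*(u - 5)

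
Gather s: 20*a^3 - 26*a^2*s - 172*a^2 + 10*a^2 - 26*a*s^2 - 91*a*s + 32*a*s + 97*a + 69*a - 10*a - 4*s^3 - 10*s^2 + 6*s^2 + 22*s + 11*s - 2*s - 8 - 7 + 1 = 20*a^3 - 162*a^2 + 156*a - 4*s^3 + s^2*(-26*a - 4) + s*(-26*a^2 - 59*a + 31) - 14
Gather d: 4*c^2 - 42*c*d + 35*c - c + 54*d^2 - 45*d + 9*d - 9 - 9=4*c^2 + 34*c + 54*d^2 + d*(-42*c - 36) - 18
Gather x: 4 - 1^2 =3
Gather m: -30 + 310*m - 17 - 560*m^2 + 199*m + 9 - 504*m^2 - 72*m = -1064*m^2 + 437*m - 38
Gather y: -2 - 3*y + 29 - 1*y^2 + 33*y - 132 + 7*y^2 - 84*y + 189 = 6*y^2 - 54*y + 84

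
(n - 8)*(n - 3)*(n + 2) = n^3 - 9*n^2 + 2*n + 48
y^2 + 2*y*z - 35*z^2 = (y - 5*z)*(y + 7*z)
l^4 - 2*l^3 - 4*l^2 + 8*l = l*(l - 2)^2*(l + 2)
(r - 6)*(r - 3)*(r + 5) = r^3 - 4*r^2 - 27*r + 90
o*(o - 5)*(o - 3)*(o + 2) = o^4 - 6*o^3 - o^2 + 30*o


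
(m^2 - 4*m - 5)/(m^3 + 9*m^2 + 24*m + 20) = (m^2 - 4*m - 5)/(m^3 + 9*m^2 + 24*m + 20)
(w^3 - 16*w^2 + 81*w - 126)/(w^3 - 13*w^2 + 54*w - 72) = (w - 7)/(w - 4)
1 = 1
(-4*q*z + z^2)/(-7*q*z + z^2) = (4*q - z)/(7*q - z)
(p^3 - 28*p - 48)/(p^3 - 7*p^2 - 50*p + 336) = (p^2 + 6*p + 8)/(p^2 - p - 56)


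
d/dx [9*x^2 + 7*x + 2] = 18*x + 7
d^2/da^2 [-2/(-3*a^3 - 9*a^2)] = 4*(-(a + 1)*(a + 3) + 3*(a + 2)^2)/(a^4*(a + 3)^3)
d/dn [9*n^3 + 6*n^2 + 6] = 3*n*(9*n + 4)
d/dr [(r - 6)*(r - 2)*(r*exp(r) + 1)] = r^3*exp(r) - 5*r^2*exp(r) - 4*r*exp(r) + 2*r + 12*exp(r) - 8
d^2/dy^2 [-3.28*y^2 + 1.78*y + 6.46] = -6.56000000000000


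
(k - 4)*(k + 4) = k^2 - 16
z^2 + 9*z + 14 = (z + 2)*(z + 7)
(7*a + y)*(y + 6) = 7*a*y + 42*a + y^2 + 6*y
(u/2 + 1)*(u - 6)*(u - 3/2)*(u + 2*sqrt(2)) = u^4/2 - 11*u^3/4 + sqrt(2)*u^3 - 11*sqrt(2)*u^2/2 - 3*u^2 - 6*sqrt(2)*u + 9*u + 18*sqrt(2)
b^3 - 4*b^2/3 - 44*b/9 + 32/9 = (b - 8/3)*(b - 2/3)*(b + 2)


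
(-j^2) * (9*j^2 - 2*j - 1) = -9*j^4 + 2*j^3 + j^2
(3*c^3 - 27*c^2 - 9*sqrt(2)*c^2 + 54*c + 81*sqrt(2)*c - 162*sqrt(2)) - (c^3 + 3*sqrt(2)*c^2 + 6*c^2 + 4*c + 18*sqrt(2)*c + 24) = 2*c^3 - 33*c^2 - 12*sqrt(2)*c^2 + 50*c + 63*sqrt(2)*c - 162*sqrt(2) - 24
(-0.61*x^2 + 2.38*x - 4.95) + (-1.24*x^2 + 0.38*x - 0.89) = -1.85*x^2 + 2.76*x - 5.84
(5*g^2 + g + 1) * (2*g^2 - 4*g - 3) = 10*g^4 - 18*g^3 - 17*g^2 - 7*g - 3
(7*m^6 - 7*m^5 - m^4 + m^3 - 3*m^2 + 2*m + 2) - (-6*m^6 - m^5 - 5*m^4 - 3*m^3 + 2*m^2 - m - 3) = 13*m^6 - 6*m^5 + 4*m^4 + 4*m^3 - 5*m^2 + 3*m + 5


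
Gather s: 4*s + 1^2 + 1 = 4*s + 2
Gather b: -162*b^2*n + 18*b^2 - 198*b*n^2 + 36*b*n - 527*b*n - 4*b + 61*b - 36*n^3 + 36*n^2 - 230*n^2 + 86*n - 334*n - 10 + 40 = b^2*(18 - 162*n) + b*(-198*n^2 - 491*n + 57) - 36*n^3 - 194*n^2 - 248*n + 30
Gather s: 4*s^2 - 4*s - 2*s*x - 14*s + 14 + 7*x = 4*s^2 + s*(-2*x - 18) + 7*x + 14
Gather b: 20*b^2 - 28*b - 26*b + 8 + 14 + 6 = 20*b^2 - 54*b + 28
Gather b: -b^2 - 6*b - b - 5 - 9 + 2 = -b^2 - 7*b - 12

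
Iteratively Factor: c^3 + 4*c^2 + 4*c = (c)*(c^2 + 4*c + 4) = c*(c + 2)*(c + 2)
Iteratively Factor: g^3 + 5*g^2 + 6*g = (g)*(g^2 + 5*g + 6) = g*(g + 2)*(g + 3)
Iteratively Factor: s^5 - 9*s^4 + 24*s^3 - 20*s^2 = (s - 2)*(s^4 - 7*s^3 + 10*s^2) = (s - 5)*(s - 2)*(s^3 - 2*s^2) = s*(s - 5)*(s - 2)*(s^2 - 2*s) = s^2*(s - 5)*(s - 2)*(s - 2)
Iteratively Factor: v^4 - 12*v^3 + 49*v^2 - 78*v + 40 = (v - 4)*(v^3 - 8*v^2 + 17*v - 10) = (v - 4)*(v - 2)*(v^2 - 6*v + 5) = (v - 4)*(v - 2)*(v - 1)*(v - 5)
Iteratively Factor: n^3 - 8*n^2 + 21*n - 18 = (n - 3)*(n^2 - 5*n + 6) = (n - 3)*(n - 2)*(n - 3)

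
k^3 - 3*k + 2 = (k - 1)^2*(k + 2)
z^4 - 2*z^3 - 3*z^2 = z^2*(z - 3)*(z + 1)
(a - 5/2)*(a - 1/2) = a^2 - 3*a + 5/4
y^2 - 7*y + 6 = (y - 6)*(y - 1)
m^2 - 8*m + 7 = (m - 7)*(m - 1)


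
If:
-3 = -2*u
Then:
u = 3/2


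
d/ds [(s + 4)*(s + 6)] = 2*s + 10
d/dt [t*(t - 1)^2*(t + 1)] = 4*t^3 - 3*t^2 - 2*t + 1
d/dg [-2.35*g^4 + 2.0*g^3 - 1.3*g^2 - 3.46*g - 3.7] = -9.4*g^3 + 6.0*g^2 - 2.6*g - 3.46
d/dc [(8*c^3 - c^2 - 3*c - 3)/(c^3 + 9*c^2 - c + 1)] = (73*c^4 - 10*c^3 + 61*c^2 + 52*c - 6)/(c^6 + 18*c^5 + 79*c^4 - 16*c^3 + 19*c^2 - 2*c + 1)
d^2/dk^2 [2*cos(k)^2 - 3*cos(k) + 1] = 3*cos(k) - 4*cos(2*k)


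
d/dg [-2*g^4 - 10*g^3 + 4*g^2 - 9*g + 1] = -8*g^3 - 30*g^2 + 8*g - 9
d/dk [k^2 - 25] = 2*k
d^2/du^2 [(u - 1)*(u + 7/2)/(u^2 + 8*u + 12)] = (-11*u^3 - 93*u^2 - 348*u - 556)/(u^6 + 24*u^5 + 228*u^4 + 1088*u^3 + 2736*u^2 + 3456*u + 1728)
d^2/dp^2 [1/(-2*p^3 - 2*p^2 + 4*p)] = (p*(3*p + 1)*(p^2 + p - 2) - (3*p^2 + 2*p - 2)^2)/(p^3*(p^2 + p - 2)^3)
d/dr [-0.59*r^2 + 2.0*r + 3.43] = 2.0 - 1.18*r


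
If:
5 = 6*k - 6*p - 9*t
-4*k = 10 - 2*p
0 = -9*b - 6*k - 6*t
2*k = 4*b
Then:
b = 70/39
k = 140/39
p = 475/39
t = -245/39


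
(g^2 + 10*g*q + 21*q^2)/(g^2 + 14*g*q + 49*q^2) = (g + 3*q)/(g + 7*q)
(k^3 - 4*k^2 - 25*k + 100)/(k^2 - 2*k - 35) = (k^2 - 9*k + 20)/(k - 7)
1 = 1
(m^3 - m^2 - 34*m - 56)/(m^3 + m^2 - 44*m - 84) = (m + 4)/(m + 6)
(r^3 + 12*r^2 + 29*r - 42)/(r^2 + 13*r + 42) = r - 1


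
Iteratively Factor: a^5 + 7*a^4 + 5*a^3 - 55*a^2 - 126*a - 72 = (a - 3)*(a^4 + 10*a^3 + 35*a^2 + 50*a + 24) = (a - 3)*(a + 2)*(a^3 + 8*a^2 + 19*a + 12) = (a - 3)*(a + 2)*(a + 3)*(a^2 + 5*a + 4) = (a - 3)*(a + 1)*(a + 2)*(a + 3)*(a + 4)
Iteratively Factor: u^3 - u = (u)*(u^2 - 1) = u*(u + 1)*(u - 1)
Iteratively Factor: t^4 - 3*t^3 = (t)*(t^3 - 3*t^2) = t*(t - 3)*(t^2) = t^2*(t - 3)*(t)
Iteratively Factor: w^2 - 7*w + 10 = (w - 2)*(w - 5)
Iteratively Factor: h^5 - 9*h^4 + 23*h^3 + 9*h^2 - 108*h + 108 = (h - 3)*(h^4 - 6*h^3 + 5*h^2 + 24*h - 36) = (h - 3)^2*(h^3 - 3*h^2 - 4*h + 12) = (h - 3)^2*(h - 2)*(h^2 - h - 6) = (h - 3)^2*(h - 2)*(h + 2)*(h - 3)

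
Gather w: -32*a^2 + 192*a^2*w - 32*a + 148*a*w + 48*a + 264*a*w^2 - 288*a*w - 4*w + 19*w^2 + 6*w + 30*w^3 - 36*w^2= -32*a^2 + 16*a + 30*w^3 + w^2*(264*a - 17) + w*(192*a^2 - 140*a + 2)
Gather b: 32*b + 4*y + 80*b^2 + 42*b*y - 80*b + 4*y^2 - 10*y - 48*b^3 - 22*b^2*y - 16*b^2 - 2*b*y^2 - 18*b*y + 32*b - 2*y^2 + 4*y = -48*b^3 + b^2*(64 - 22*y) + b*(-2*y^2 + 24*y - 16) + 2*y^2 - 2*y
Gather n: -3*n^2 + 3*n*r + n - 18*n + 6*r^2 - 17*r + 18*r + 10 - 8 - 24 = -3*n^2 + n*(3*r - 17) + 6*r^2 + r - 22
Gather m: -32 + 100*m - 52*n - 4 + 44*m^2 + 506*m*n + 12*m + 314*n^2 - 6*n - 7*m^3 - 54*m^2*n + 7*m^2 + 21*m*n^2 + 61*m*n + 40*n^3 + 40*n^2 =-7*m^3 + m^2*(51 - 54*n) + m*(21*n^2 + 567*n + 112) + 40*n^3 + 354*n^2 - 58*n - 36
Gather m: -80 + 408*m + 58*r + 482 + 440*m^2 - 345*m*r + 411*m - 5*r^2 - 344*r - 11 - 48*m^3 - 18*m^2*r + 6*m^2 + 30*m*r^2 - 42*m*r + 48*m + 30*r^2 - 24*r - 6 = -48*m^3 + m^2*(446 - 18*r) + m*(30*r^2 - 387*r + 867) + 25*r^2 - 310*r + 385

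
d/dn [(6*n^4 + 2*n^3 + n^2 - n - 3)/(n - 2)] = (18*n^4 - 44*n^3 - 11*n^2 - 4*n + 5)/(n^2 - 4*n + 4)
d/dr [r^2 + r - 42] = 2*r + 1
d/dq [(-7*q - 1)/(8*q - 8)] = 1/(q^2 - 2*q + 1)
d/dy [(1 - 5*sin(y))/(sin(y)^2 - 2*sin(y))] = (5*cos(y) - 2/tan(y) + 2*cos(y)/sin(y)^2)/(sin(y) - 2)^2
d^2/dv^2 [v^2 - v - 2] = 2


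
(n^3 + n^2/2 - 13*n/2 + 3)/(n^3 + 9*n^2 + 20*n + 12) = (2*n^3 + n^2 - 13*n + 6)/(2*(n^3 + 9*n^2 + 20*n + 12))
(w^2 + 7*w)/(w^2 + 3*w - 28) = w/(w - 4)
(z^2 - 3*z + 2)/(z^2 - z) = (z - 2)/z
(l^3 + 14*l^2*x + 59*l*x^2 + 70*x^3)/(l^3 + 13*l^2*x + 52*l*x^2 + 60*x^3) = (l + 7*x)/(l + 6*x)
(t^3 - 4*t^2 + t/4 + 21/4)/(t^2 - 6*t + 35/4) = (2*t^2 - t - 3)/(2*t - 5)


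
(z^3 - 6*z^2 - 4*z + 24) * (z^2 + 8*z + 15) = z^5 + 2*z^4 - 37*z^3 - 98*z^2 + 132*z + 360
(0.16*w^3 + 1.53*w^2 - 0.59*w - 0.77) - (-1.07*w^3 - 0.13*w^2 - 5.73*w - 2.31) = 1.23*w^3 + 1.66*w^2 + 5.14*w + 1.54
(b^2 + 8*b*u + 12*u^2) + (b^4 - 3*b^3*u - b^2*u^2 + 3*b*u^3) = b^4 - 3*b^3*u - b^2*u^2 + b^2 + 3*b*u^3 + 8*b*u + 12*u^2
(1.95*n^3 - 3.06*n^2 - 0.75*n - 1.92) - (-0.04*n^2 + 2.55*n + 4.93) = 1.95*n^3 - 3.02*n^2 - 3.3*n - 6.85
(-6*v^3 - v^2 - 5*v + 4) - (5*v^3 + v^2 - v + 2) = -11*v^3 - 2*v^2 - 4*v + 2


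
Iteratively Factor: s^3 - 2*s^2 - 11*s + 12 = (s - 1)*(s^2 - s - 12) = (s - 4)*(s - 1)*(s + 3)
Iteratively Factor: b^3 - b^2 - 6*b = (b + 2)*(b^2 - 3*b) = (b - 3)*(b + 2)*(b)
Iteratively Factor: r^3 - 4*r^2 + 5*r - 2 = (r - 1)*(r^2 - 3*r + 2) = (r - 2)*(r - 1)*(r - 1)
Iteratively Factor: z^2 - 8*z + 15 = (z - 3)*(z - 5)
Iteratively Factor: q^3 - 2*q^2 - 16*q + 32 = (q - 4)*(q^2 + 2*q - 8) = (q - 4)*(q + 4)*(q - 2)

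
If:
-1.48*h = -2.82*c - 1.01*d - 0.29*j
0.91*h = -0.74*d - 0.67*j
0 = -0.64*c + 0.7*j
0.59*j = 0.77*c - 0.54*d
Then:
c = 0.00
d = 0.00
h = 0.00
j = 0.00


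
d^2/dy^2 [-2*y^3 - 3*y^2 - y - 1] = -12*y - 6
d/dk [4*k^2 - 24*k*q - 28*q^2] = 8*k - 24*q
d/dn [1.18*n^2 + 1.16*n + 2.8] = 2.36*n + 1.16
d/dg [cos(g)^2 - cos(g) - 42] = sin(g) - sin(2*g)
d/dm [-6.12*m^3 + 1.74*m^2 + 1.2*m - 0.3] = -18.36*m^2 + 3.48*m + 1.2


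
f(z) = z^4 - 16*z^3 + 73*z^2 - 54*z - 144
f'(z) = 4*z^3 - 48*z^2 + 146*z - 54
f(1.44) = -113.86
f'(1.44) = 68.65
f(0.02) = -145.05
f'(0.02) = -51.10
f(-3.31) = 1534.81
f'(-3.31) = -1208.21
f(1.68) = -96.58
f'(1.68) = 74.77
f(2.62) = -25.01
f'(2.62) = 70.97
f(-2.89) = 1077.72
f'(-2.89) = -973.39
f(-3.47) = 1735.86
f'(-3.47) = -1305.71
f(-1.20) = 55.64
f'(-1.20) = -305.23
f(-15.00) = 121716.00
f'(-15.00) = -26544.00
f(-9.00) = 24480.00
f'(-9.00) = -8172.00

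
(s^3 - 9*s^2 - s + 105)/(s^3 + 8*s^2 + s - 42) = (s^2 - 12*s + 35)/(s^2 + 5*s - 14)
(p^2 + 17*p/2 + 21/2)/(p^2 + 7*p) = (p + 3/2)/p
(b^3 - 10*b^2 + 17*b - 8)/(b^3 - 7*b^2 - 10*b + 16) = (b - 1)/(b + 2)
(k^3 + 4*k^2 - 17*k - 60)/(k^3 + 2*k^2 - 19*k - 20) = (k + 3)/(k + 1)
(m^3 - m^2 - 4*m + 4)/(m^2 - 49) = (m^3 - m^2 - 4*m + 4)/(m^2 - 49)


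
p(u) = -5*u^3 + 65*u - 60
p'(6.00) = -475.00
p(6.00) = -750.00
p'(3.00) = -70.00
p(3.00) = 0.00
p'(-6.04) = -482.22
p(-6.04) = 649.14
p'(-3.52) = -120.86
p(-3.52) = -70.73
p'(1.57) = 28.03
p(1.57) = 22.70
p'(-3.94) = -167.85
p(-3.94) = -10.29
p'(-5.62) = -408.77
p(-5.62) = 462.22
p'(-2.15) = -4.34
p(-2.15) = -150.06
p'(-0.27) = 63.91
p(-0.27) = -77.45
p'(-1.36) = 37.26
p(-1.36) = -135.82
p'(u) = 65 - 15*u^2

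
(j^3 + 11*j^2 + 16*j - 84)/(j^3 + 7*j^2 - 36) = (j + 7)/(j + 3)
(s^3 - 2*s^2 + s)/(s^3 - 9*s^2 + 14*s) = (s^2 - 2*s + 1)/(s^2 - 9*s + 14)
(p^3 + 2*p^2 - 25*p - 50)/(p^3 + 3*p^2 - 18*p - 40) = (p - 5)/(p - 4)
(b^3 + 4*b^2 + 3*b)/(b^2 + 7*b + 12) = b*(b + 1)/(b + 4)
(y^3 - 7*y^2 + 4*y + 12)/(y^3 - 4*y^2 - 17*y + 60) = (y^3 - 7*y^2 + 4*y + 12)/(y^3 - 4*y^2 - 17*y + 60)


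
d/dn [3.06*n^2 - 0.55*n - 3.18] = 6.12*n - 0.55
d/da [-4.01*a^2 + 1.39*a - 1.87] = 1.39 - 8.02*a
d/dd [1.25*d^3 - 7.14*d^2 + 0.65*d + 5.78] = 3.75*d^2 - 14.28*d + 0.65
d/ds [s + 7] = 1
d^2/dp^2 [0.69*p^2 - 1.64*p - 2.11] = 1.38000000000000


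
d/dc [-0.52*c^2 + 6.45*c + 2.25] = 6.45 - 1.04*c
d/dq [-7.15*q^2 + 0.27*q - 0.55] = 0.27 - 14.3*q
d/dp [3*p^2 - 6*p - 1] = 6*p - 6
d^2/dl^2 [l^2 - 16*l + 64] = 2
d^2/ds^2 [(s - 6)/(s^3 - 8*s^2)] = 2*(3*s^3 - 60*s^2 + 448*s - 1152)/(s^4*(s^3 - 24*s^2 + 192*s - 512))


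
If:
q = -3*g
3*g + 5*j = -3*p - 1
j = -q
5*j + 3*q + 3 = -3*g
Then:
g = -1/3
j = -1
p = 5/3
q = 1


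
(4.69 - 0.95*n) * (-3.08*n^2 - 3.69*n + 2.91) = 2.926*n^3 - 10.9397*n^2 - 20.0706*n + 13.6479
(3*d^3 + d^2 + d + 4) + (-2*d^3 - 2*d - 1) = d^3 + d^2 - d + 3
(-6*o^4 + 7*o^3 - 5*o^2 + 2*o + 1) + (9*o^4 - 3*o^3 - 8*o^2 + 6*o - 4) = 3*o^4 + 4*o^3 - 13*o^2 + 8*o - 3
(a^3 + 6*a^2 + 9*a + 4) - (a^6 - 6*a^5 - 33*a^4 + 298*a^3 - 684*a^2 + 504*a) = -a^6 + 6*a^5 + 33*a^4 - 297*a^3 + 690*a^2 - 495*a + 4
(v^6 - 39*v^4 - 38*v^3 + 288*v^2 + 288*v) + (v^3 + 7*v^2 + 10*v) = v^6 - 39*v^4 - 37*v^3 + 295*v^2 + 298*v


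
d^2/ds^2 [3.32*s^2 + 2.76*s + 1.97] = 6.64000000000000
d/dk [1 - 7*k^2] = -14*k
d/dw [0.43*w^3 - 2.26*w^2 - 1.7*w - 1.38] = 1.29*w^2 - 4.52*w - 1.7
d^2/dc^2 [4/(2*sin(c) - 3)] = 8*(-3*sin(c) + cos(2*c) + 3)/(2*sin(c) - 3)^3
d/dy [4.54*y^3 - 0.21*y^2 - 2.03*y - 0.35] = 13.62*y^2 - 0.42*y - 2.03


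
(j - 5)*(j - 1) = j^2 - 6*j + 5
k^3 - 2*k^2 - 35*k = k*(k - 7)*(k + 5)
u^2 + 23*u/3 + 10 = (u + 5/3)*(u + 6)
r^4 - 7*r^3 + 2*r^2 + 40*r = r*(r - 5)*(r - 4)*(r + 2)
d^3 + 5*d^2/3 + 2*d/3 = d*(d + 2/3)*(d + 1)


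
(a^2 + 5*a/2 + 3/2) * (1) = a^2 + 5*a/2 + 3/2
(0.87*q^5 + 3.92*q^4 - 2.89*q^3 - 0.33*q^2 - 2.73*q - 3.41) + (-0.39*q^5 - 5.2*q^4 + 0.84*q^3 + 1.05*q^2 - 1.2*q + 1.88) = 0.48*q^5 - 1.28*q^4 - 2.05*q^3 + 0.72*q^2 - 3.93*q - 1.53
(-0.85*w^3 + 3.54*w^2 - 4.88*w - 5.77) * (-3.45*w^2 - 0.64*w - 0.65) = 2.9325*w^5 - 11.669*w^4 + 15.1229*w^3 + 20.7287*w^2 + 6.8648*w + 3.7505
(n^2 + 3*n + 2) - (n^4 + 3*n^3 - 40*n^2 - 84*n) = -n^4 - 3*n^3 + 41*n^2 + 87*n + 2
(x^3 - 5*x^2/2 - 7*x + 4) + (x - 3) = x^3 - 5*x^2/2 - 6*x + 1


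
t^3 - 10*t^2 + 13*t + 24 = (t - 8)*(t - 3)*(t + 1)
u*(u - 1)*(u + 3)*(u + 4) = u^4 + 6*u^3 + 5*u^2 - 12*u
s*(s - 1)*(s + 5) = s^3 + 4*s^2 - 5*s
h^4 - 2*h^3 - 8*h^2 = h^2*(h - 4)*(h + 2)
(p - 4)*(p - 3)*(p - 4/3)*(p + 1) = p^4 - 22*p^3/3 + 13*p^2 + 16*p/3 - 16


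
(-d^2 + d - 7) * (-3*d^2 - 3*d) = 3*d^4 + 18*d^2 + 21*d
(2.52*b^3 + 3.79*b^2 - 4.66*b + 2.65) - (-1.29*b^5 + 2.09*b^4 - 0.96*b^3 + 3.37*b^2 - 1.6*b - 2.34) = 1.29*b^5 - 2.09*b^4 + 3.48*b^3 + 0.42*b^2 - 3.06*b + 4.99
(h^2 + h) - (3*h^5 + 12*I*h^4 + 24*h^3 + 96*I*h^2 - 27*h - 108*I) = -3*h^5 - 12*I*h^4 - 24*h^3 + h^2 - 96*I*h^2 + 28*h + 108*I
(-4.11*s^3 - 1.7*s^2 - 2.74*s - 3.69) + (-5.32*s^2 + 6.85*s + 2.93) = -4.11*s^3 - 7.02*s^2 + 4.11*s - 0.76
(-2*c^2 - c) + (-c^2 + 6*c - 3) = -3*c^2 + 5*c - 3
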